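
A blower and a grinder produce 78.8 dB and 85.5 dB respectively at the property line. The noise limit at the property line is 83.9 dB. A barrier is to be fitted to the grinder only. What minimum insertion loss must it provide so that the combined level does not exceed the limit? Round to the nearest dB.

Everything except the grinder sums to 10^(78.8/10) = 7.586e+07 in linear terms, 78.80 dB.
The limit corresponds to 10^(83.9/10) = 2.455e+08; subtracting the fixed part leaves 1.696e+08 for the grinder, i.e. 82.29 dB.
So the grinder must be reduced from 85.5 to 82.29 dB: IL = 3.21 dB.

3 dB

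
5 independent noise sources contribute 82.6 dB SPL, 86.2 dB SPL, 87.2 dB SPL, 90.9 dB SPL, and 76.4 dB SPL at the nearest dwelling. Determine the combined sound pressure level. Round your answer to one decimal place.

For uncorrelated sources the intensities add, so convert each level to linear form, sum, and take 10·log₁₀ of the total.
Σ 10^(L/10) = 10^(82.6/10) + 10^(86.2/10) + 10^(87.2/10) + 10^(90.9/10) + 10^(76.4/10) = 2.398e+09.
L_total = 10·log₁₀(2.398e+09) = 93.80 dB SPL.

93.8 dB SPL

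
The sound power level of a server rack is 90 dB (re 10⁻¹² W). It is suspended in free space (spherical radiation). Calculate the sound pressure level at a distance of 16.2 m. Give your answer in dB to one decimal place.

L_p = L_w − 10·log₁₀(4π·r²) with r = 16.2 m.
4π·r² = 3298 m², 10·log₁₀ of that is 35.182 dB.
L_p = 90 − 35.182 = 54.82 dB.

54.8 dB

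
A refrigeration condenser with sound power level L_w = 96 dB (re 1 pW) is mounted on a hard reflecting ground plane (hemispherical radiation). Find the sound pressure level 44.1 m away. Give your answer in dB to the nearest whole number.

55 dB

L_p = L_w − 10·log₁₀(2π·r²) with r = 44.1 m.
2π·r² = 1.222e+04 m², 10·log₁₀ of that is 40.871 dB.
L_p = 96 − 40.871 = 55.13 dB.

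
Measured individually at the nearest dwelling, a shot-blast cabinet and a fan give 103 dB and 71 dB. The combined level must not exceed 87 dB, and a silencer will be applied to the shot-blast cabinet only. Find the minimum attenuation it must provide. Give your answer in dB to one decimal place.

The untreated sources together contribute 10^(71/10) = 1.259e+07, i.e. 71.00 dB.
To meet 87 dB overall, the treated shot-blast cabinet may contribute at most 10^(87/10) − 1.259e+07 = 4.886e+08, i.e. 86.89 dB.
Required insertion loss = 103 − 86.89 = 16.11 dB.

16.1 dB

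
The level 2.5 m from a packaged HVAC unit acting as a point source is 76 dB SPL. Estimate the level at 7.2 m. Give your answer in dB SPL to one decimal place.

66.8 dB SPL

For a point source, L₂ = L₁ − 20·log₁₀(r₂/r₁).
L₂ = 76 − 20·log₁₀(7.2/2.5) = 76 − 9.188 = 66.81 dB SPL.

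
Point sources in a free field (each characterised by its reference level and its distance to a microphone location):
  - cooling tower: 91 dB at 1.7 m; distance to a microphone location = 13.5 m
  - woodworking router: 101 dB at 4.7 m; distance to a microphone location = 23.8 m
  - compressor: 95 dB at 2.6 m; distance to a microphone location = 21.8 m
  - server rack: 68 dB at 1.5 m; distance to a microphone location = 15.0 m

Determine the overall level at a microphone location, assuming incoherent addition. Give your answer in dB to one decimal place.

87.5 dB

Propagate each source to the receiver with L = L_ref − 20·log₁₀(r/r_ref), then add intensities.
cooling tower: 91 − 20·log₁₀(13.5/1.7) = 91 − 18.00 = 73.00 dB.
woodworking router: 101 − 20·log₁₀(23.8/4.7) = 101 − 14.09 = 86.91 dB.
compressor: 95 − 20·log₁₀(21.8/2.6) = 95 − 18.47 = 76.53 dB.
server rack: 68 − 20·log₁₀(15.0/1.5) = 68 − 20.00 = 48.00 dB.
Σ 10^(L/10) = 5.560e+08 → L_total = 10·log₁₀(5.560e+08) = 87.45 dB.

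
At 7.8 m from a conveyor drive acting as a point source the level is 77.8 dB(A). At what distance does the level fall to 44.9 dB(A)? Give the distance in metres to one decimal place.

344.4 m

Point-source spreading drops the level by 20·log₁₀(r₂/r₁); inverting, r₂/r₁ = 10^(ΔL/20).
r₂ = 7.8·10^((77.8−44.9)/20) = 7.8·10^(32.9/20) = 344.42 m.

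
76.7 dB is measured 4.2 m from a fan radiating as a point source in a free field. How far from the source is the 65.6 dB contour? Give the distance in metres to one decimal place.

15.1 m

The 11.1 dB drop corresponds to a distance ratio of 10^(11.1/20) for a point source.
r₂ = 4.2·10^((76.7−65.6)/20) = 4.2·10^(11.1/20) = 15.07 m.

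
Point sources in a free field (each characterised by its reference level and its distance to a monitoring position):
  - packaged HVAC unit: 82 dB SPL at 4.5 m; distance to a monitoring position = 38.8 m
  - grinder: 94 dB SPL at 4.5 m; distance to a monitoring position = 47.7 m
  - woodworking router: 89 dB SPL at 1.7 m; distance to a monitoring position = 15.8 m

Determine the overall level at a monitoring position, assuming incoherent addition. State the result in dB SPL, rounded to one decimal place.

75.3 dB SPL

Propagate each source to the receiver with L = L_ref − 20·log₁₀(r/r_ref), then add intensities.
packaged HVAC unit: 82 − 20·log₁₀(38.8/4.5) = 82 − 18.71 = 63.29 dB SPL.
grinder: 94 − 20·log₁₀(47.7/4.5) = 94 − 20.51 = 73.49 dB SPL.
woodworking router: 89 − 20·log₁₀(15.8/1.7) = 89 − 19.36 = 69.64 dB SPL.
Σ 10^(L/10) = 3.368e+07 → L_total = 10·log₁₀(3.368e+07) = 75.27 dB SPL.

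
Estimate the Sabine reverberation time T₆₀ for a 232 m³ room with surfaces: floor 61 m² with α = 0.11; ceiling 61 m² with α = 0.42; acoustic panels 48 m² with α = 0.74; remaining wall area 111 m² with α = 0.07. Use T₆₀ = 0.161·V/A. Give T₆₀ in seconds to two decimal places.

A = Σ Sᵢαᵢ = 61·0.11 + 61·0.42 + 48·0.74 + 111·0.07 = 75.62 m².
T₆₀ = 0.161 × 232 / 75.62 = 0.494 s.

0.49 s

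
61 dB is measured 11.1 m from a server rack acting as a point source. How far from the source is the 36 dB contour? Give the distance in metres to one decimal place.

197.4 m

The 25.0 dB drop corresponds to a distance ratio of 10^(25.0/20) for a point source.
r₂ = 11.1·10^((61−36)/20) = 11.1·10^(25.0/20) = 197.39 m.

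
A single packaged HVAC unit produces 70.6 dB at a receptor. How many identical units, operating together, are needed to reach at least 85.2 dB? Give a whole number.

Need L₁ + 10·log₁₀ N ≥ 85.2, i.e. log₁₀ N ≥ 1.46.
N ≥ 10^(14.6/10) = 28.840, so N = 29.

29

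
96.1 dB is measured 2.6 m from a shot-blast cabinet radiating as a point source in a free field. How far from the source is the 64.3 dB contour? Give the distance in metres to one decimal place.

101.2 m

For a point source L₁ − L₂ = 20·log₁₀(r₂/r₁), so r₂ = r₁·10^((L₁−L₂)/20).
r₂ = 2.6·10^((96.1−64.3)/20) = 2.6·10^(31.8/20) = 101.15 m.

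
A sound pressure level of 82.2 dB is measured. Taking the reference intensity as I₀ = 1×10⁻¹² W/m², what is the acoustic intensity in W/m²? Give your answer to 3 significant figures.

0.000166 W/m²

L = 10·log₁₀(I/I₀) ⇒ I = I₀·10^(L/10) = 10⁻¹² × 10^8.22.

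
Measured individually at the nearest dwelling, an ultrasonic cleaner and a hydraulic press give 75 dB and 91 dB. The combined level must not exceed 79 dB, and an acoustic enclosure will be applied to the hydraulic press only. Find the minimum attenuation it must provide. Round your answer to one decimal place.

Everything except the hydraulic press sums to 10^(75/10) = 3.162e+07 in linear terms, 75.00 dB.
The limit corresponds to 10^(79/10) = 7.943e+07; subtracting the fixed part leaves 4.781e+07 for the hydraulic press, i.e. 76.80 dB.
So the hydraulic press must be reduced from 91 to 76.80 dB: IL = 14.20 dB.

14.2 dB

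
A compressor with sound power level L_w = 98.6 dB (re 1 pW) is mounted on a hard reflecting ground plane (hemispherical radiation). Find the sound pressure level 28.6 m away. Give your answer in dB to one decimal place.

Free-field hemispherical radiation: L_p = L_w − 10·log₁₀(2π·r²), r = 28.6 m.
2π·r² = 5139 m², 10·log₁₀ of that is 37.109 dB.
L_p = 98.6 − 37.109 = 61.49 dB.

61.5 dB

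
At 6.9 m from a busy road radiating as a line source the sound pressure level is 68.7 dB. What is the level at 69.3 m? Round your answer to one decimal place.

Cylindrical spreading from a line source gives a 10·log₁₀(r₂/r₁) drop.
L₂ = 68.7 − 10·log₁₀(69.3/6.9) = 68.7 − 10.019 = 58.68 dB.

58.7 dB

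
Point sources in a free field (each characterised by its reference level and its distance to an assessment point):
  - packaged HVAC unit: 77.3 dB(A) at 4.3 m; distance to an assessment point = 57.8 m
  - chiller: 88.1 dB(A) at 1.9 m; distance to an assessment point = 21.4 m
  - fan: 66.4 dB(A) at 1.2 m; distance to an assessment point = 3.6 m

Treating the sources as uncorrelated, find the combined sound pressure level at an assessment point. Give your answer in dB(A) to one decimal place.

67.7 dB(A)

Apply inverse-square spreading to bring every level to the receiver, then sum 10^(L/10).
packaged HVAC unit: 77.3 − 20·log₁₀(57.8/4.3) = 77.3 − 22.57 = 54.73 dB(A).
chiller: 88.1 − 20·log₁₀(21.4/1.9) = 88.1 − 21.03 = 67.07 dB(A).
fan: 66.4 − 20·log₁₀(3.6/1.2) = 66.4 − 9.54 = 56.86 dB(A).
Σ 10^(L/10) = 5.872e+06 → L_total = 10·log₁₀(5.872e+06) = 67.69 dB(A).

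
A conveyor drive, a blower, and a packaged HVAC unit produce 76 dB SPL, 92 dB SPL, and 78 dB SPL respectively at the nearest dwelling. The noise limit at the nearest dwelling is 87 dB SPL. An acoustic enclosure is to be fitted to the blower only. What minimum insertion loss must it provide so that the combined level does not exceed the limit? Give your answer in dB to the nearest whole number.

6 dB

The untreated sources together contribute 10^(76/10) + 10^(78/10) = 1.029e+08, i.e. 80.12 dB SPL.
The limit corresponds to 10^(87/10) = 5.012e+08; subtracting the fixed part leaves 3.983e+08 for the blower, i.e. 86.00 dB SPL.
Required insertion loss = 92 − 86.00 = 6.00 dB.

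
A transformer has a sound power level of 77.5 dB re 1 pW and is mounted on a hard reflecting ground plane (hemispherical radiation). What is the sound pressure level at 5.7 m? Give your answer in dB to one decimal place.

The power spreads over a hemisphere of area 2π·r², so L_p = L_w − 10·log₁₀(2π·r²).
2π·r² = 204.1 m², 10·log₁₀ of that is 23.099 dB.
L_p = 77.5 − 23.099 = 54.40 dB.

54.4 dB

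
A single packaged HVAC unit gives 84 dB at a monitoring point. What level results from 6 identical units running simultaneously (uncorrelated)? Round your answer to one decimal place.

With 6 equal, uncorrelated contributions the intensity is 6× that of one unit, giving a rise of 10·log₁₀ 6.
L_total = 84 + 10·log₁₀(6) = 84 + 7.782 = 91.78 dB.

91.8 dB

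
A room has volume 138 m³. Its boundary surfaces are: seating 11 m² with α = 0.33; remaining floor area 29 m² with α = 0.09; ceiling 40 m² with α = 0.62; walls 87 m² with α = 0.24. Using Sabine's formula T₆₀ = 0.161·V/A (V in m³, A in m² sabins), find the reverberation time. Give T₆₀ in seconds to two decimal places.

0.43 s

A = Σ Sᵢαᵢ = 11·0.33 + 29·0.09 + 40·0.62 + 87·0.24 = 51.92 m².
T₆₀ = 0.161 × 138 / 51.92 = 0.428 s.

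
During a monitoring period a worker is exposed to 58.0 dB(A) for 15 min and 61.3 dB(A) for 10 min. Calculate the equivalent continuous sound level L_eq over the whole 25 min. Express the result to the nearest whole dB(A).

60 dB(A)

Weight each interval's intensity by its duration and average over T = 25 min:
Σ tᵢ·10^(Lᵢ/10) = 15·10^(58.0/10) + 10·10^(61.3/10) = 2.295e+07.
L_eq = 10·log₁₀(2.295e+07/25) = 59.63 dB(A).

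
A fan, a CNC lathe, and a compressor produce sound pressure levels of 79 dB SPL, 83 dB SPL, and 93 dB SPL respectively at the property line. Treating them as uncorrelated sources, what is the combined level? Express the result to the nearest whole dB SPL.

For uncorrelated sources the intensities add, so convert each level to linear form, sum, and take 10·log₁₀ of the total.
Σ 10^(L/10) = 10^(79/10) + 10^(83/10) + 10^(93/10) = 2.274e+09.
L_total = 10·log₁₀(2.274e+09) = 93.57 dB SPL.

94 dB SPL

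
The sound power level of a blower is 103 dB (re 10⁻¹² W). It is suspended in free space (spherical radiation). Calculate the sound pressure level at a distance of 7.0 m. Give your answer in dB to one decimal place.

The power spreads over a sphere of area 4π·r², so L_p = L_w − 10·log₁₀(4π·r²).
4π·r² = 615.8 m², 10·log₁₀ of that is 27.894 dB.
L_p = 103 − 27.894 = 75.11 dB.

75.1 dB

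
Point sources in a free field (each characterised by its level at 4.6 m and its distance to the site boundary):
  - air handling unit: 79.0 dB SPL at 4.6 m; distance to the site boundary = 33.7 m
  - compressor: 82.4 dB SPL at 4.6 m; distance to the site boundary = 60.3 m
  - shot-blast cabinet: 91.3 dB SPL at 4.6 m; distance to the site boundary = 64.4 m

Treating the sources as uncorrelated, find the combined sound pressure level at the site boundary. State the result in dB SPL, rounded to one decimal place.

69.7 dB SPL

Apply inverse-square spreading to bring every level to the receiver, then sum 10^(L/10).
air handling unit: 79.0 − 20·log₁₀(33.7/4.6) = 79.0 − 17.30 = 61.70 dB SPL.
compressor: 82.4 − 20·log₁₀(60.3/4.6) = 82.4 − 22.35 = 60.05 dB SPL.
shot-blast cabinet: 91.3 − 20·log₁₀(64.4/4.6) = 91.3 − 22.92 = 68.38 dB SPL.
Σ 10^(L/10) = 9.374e+06 → L_total = 10·log₁₀(9.374e+06) = 69.72 dB SPL.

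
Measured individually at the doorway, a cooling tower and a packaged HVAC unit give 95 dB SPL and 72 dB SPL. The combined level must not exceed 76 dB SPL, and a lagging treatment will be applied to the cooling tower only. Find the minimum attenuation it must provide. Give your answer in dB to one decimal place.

Everything except the cooling tower sums to 10^(72/10) = 1.585e+07 in linear terms, 72.00 dB SPL.
The limit corresponds to 10^(76/10) = 3.981e+07; subtracting the fixed part leaves 2.396e+07 for the cooling tower, i.e. 73.80 dB SPL.
Required insertion loss = 95 − 73.80 = 21.20 dB.

21.2 dB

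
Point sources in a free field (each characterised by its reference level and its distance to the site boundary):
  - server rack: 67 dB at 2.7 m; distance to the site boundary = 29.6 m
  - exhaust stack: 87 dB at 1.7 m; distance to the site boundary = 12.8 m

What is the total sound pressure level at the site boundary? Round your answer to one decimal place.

69.5 dB

Apply inverse-square spreading to bring every level to the receiver, then sum 10^(L/10).
server rack: 67 − 20·log₁₀(29.6/2.7) = 67 − 20.80 = 46.20 dB.
exhaust stack: 87 − 20·log₁₀(12.8/1.7) = 87 − 17.54 = 69.46 dB.
Σ 10^(L/10) = 8.882e+06 → L_total = 10·log₁₀(8.882e+06) = 69.49 dB.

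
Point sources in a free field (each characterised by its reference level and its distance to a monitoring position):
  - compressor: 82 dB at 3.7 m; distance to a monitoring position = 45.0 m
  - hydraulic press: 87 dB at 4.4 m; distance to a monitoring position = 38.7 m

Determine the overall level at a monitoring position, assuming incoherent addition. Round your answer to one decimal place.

Apply inverse-square spreading to bring every level to the receiver, then sum 10^(L/10).
compressor: 82 − 20·log₁₀(45.0/3.7) = 82 − 21.70 = 60.30 dB.
hydraulic press: 87 − 20·log₁₀(38.7/4.4) = 87 − 18.89 = 68.11 dB.
Σ 10^(L/10) = 7.550e+06 → L_total = 10·log₁₀(7.550e+06) = 68.78 dB.

68.8 dB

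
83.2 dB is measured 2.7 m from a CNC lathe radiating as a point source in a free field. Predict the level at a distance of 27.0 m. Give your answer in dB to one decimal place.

63.2 dB

Point-source attenuation: ΔL = 20·log₁₀(r₂/r₁) = 20·log₁₀(27.0/2.7) = 20.000 dB.
L₂ = 83.2 − 20·log₁₀(27.0/2.7) = 83.2 − 20.000 = 63.20 dB.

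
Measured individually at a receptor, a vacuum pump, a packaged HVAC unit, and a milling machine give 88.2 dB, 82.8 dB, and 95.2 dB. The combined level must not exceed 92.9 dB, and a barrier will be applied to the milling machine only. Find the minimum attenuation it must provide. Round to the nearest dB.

Everything except the milling machine sums to 10^(88.2/10) + 10^(82.8/10) = 8.512e+08 in linear terms, 89.30 dB.
The limit corresponds to 10^(92.9/10) = 1.950e+09; subtracting the fixed part leaves 1.099e+09 for the milling machine, i.e. 90.41 dB.
So the milling machine must be reduced from 95.2 to 90.41 dB: IL = 4.79 dB.

5 dB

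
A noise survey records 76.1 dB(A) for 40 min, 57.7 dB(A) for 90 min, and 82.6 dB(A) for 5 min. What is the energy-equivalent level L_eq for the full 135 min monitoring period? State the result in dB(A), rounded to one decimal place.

The energy average is taken in the linear domain: L_eq = 10·log₁₀[(Σ tᵢ·10^(Lᵢ/10))/T], T = 135 min.
Σ tᵢ·10^(Lᵢ/10) = 40·10^(76.1/10) + 90·10^(57.7/10) + 5·10^(82.6/10) = 2.592e+09.
L_eq = 10·log₁₀(2.592e+09/135) = 72.83 dB(A).

72.8 dB(A)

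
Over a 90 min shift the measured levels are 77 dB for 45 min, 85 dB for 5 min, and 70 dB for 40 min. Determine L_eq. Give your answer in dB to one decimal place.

L_eq = 10·log₁₀[(1/T)·Σ tᵢ·10^(Lᵢ/10)] with T = 90 min.
Σ tᵢ·10^(Lᵢ/10) = 45·10^(77/10) + 5·10^(85/10) + 40·10^(70/10) = 4.236e+09.
L_eq = 10·log₁₀(4.236e+09/90) = 76.73 dB.

76.7 dB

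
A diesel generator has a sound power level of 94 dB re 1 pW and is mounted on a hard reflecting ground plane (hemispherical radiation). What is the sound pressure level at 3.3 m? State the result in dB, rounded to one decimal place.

75.6 dB

The power spreads over a hemisphere of area 2π·r², so L_p = L_w − 10·log₁₀(2π·r²).
2π·r² = 68.42 m², 10·log₁₀ of that is 18.352 dB.
L_p = 94 − 18.352 = 75.65 dB.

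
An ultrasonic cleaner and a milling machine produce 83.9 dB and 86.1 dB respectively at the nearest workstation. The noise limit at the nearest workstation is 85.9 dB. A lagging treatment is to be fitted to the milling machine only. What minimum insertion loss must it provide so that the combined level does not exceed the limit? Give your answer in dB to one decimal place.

4.5 dB

Fixed contribution from the other source: Σ 10^(L/10) = 10^(83.9/10) = 2.455e+08 (83.90 dB).
The limit corresponds to 10^(85.9/10) = 3.890e+08; subtracting the fixed part leaves 1.436e+08 for the milling machine, i.e. 81.57 dB.
Required insertion loss = 86.1 − 81.57 = 4.53 dB.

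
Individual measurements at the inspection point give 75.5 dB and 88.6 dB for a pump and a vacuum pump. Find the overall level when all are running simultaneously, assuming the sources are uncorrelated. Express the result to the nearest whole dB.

89 dB

Incoherent sources combine by intensity addition: L_total = 10·log₁₀(Σ 10^(L_i/10)).
Σ 10^(L/10) = 10^(75.5/10) + 10^(88.6/10) = 7.599e+08.
L_total = 10·log₁₀(7.599e+08) = 88.81 dB.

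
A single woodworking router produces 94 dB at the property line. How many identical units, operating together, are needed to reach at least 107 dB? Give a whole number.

Need L₁ + 10·log₁₀ N ≥ 107, i.e. log₁₀ N ≥ 1.30.
N ≥ 10^(13.0/10) = 19.953, so N = 20.

20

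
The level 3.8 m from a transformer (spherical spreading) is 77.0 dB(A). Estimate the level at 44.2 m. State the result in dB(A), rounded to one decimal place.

55.7 dB(A)

Spherical spreading from a point source gives a 20·log₁₀(r₂/r₁) drop.
L₂ = 77.0 − 20·log₁₀(44.2/3.8) = 77.0 − 21.313 = 55.69 dB(A).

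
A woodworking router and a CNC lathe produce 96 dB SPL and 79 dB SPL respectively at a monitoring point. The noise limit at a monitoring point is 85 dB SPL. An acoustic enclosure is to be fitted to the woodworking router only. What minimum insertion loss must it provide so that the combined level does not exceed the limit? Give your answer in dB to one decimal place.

12.3 dB

Everything except the woodworking router sums to 10^(79/10) = 7.943e+07 in linear terms, 79.00 dB SPL.
To meet 85 dB SPL overall, the treated woodworking router may contribute at most 10^(85/10) − 7.943e+07 = 2.368e+08, i.e. 83.74 dB SPL.
So the woodworking router must be reduced from 96 to 83.74 dB SPL: IL = 12.26 dB.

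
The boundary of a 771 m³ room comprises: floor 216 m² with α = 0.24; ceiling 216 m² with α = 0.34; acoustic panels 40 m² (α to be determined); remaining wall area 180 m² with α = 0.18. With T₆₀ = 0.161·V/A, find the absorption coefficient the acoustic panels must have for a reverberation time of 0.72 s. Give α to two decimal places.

Required total absorption A = 0.161·771/0.72 = 172.40 m².
Absorption from the other surfaces = 216·0.24 + 216·0.34 + 180·0.18 = 157.68 m², so the acoustic panels must supply 14.72 m² over 40 m².
α = 14.72/40 = 0.368.

0.37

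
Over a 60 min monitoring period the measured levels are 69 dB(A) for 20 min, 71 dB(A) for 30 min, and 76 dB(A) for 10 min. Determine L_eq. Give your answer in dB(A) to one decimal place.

Weight each interval's intensity by its duration and average over T = 60 min:
Σ tᵢ·10^(Lᵢ/10) = 20·10^(69/10) + 30·10^(71/10) + 10·10^(76/10) = 9.347e+08.
L_eq = 10·log₁₀(9.347e+08/60) = 71.92 dB(A).

71.9 dB(A)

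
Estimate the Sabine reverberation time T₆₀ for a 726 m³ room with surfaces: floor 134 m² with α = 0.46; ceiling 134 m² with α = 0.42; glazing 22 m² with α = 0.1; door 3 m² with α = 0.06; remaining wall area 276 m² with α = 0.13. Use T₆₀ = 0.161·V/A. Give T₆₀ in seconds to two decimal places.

Summing Sᵢαᵢ: 134·0.46 + 134·0.42 + 22·0.1 + 3·0.06 + 276·0.13 = 156.18 m².
T₆₀ = 0.161 × 726 / 156.18 = 0.748 s.

0.75 s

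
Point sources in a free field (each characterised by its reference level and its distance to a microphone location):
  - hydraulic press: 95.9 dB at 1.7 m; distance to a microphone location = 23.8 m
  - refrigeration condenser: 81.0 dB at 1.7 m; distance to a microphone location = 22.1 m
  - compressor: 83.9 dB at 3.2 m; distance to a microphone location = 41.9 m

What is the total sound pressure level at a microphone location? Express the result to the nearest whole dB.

Apply inverse-square spreading to bring every level to the receiver, then sum 10^(L/10).
hydraulic press: 95.9 − 20·log₁₀(23.8/1.7) = 95.9 − 22.92 = 72.98 dB.
refrigeration condenser: 81.0 − 20·log₁₀(22.1/1.7) = 81.0 − 22.28 = 58.72 dB.
compressor: 83.9 − 20·log₁₀(41.9/3.2) = 83.9 − 22.34 = 61.56 dB.
Σ 10^(L/10) = 2.203e+07 → L_total = 10·log₁₀(2.203e+07) = 73.43 dB.

73 dB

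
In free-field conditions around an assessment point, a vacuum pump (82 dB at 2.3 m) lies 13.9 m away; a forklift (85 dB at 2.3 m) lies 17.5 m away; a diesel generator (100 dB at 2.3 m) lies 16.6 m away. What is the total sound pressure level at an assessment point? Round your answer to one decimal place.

83.0 dB

First find each source's level at the receiver (point-source: −20·log₁₀(r/r_ref)), then combine on an intensity basis.
vacuum pump: 82 − 20·log₁₀(13.9/2.3) = 82 − 15.63 = 66.37 dB.
forklift: 85 − 20·log₁₀(17.5/2.3) = 85 − 17.63 = 67.37 dB.
diesel generator: 100 − 20·log₁₀(16.6/2.3) = 100 − 17.17 = 82.83 dB.
Σ 10^(L/10) = 2.018e+08 → L_total = 10·log₁₀(2.018e+08) = 83.05 dB.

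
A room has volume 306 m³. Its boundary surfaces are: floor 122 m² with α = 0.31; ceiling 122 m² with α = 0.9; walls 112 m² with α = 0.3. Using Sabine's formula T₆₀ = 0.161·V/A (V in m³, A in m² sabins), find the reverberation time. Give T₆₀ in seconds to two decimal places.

A = Σ Sᵢαᵢ = 122·0.31 + 122·0.9 + 112·0.3 = 181.22 m².
T₆₀ = 0.161 × 306 / 181.22 = 0.272 s.

0.27 s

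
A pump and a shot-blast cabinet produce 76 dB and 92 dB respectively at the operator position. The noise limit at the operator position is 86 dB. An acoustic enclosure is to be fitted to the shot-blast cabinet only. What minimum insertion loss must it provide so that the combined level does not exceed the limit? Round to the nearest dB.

Fixed contribution from the other source: Σ 10^(L/10) = 10^(76/10) = 3.981e+07 (76.00 dB).
The limit corresponds to 10^(86/10) = 3.981e+08; subtracting the fixed part leaves 3.583e+08 for the shot-blast cabinet, i.e. 85.54 dB.
So the shot-blast cabinet must be reduced from 92 to 85.54 dB: IL = 6.46 dB.

6 dB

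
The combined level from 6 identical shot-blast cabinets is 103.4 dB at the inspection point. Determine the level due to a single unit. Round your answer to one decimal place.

95.6 dB

For N identical incoherent sources L_total = L₁ + 10·log₁₀ N, so L₁ = 103.4 − 10·log₁₀(6) = 103.4 − 7.782.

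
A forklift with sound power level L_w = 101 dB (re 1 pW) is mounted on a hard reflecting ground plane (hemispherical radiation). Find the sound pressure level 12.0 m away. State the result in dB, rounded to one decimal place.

L_p = L_w − 10·log₁₀(2π·r²) with r = 12.0 m.
2π·r² = 904.8 m², 10·log₁₀ of that is 29.565 dB.
L_p = 101 − 29.565 = 71.43 dB.

71.4 dB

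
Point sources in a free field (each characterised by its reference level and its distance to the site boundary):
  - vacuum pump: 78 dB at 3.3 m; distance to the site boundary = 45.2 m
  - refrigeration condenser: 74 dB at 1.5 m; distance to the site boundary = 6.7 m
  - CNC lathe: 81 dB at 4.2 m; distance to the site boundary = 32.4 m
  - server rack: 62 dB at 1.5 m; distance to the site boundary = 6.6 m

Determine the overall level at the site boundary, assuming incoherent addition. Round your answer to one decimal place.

Apply inverse-square spreading to bring every level to the receiver, then sum 10^(L/10).
vacuum pump: 78 − 20·log₁₀(45.2/3.3) = 78 − 22.73 = 55.27 dB.
refrigeration condenser: 74 − 20·log₁₀(6.7/1.5) = 74 − 13.00 = 61.00 dB.
CNC lathe: 81 − 20·log₁₀(32.4/4.2) = 81 − 17.75 = 63.25 dB.
server rack: 62 − 20·log₁₀(6.6/1.5) = 62 − 12.87 = 49.13 dB.
Σ 10^(L/10) = 3.793e+06 → L_total = 10·log₁₀(3.793e+06) = 65.79 dB.

65.8 dB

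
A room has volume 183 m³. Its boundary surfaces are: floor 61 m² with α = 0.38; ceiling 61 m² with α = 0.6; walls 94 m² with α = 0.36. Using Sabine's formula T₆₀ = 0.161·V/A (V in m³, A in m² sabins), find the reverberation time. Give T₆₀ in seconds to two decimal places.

0.31 s

A = Σ Sᵢαᵢ = 61·0.38 + 61·0.6 + 94·0.36 = 93.62 m².
T₆₀ = 0.161 × 183 / 93.62 = 0.315 s.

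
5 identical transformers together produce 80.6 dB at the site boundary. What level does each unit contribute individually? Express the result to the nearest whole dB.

For N identical incoherent sources L_total = L₁ + 10·log₁₀ N, so L₁ = 80.6 − 10·log₁₀(5) = 80.6 − 6.990.

74 dB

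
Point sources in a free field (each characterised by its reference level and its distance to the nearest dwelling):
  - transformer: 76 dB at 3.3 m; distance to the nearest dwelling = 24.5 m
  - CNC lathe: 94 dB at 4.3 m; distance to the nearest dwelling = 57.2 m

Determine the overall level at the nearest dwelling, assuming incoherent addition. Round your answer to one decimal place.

71.7 dB

Propagate each source to the receiver with L = L_ref − 20·log₁₀(r/r_ref), then add intensities.
transformer: 76 − 20·log₁₀(24.5/3.3) = 76 − 17.41 = 58.59 dB.
CNC lathe: 94 − 20·log₁₀(57.2/4.3) = 94 − 22.48 = 71.52 dB.
Σ 10^(L/10) = 1.492e+07 → L_total = 10·log₁₀(1.492e+07) = 71.74 dB.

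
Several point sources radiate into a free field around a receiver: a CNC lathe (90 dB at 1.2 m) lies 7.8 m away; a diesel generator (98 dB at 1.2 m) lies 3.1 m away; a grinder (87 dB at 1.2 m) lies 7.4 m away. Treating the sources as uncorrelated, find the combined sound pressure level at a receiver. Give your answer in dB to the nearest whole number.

90 dB

First find each source's level at the receiver (point-source: −20·log₁₀(r/r_ref)), then combine on an intensity basis.
CNC lathe: 90 − 20·log₁₀(7.8/1.2) = 90 − 16.26 = 73.74 dB.
diesel generator: 98 − 20·log₁₀(3.1/1.2) = 98 − 8.24 = 89.76 dB.
grinder: 87 − 20·log₁₀(7.4/1.2) = 87 − 15.80 = 71.20 dB.
Σ 10^(L/10) = 9.823e+08 → L_total = 10·log₁₀(9.823e+08) = 89.92 dB.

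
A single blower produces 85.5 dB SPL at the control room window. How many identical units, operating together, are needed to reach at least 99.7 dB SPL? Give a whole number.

N identical sources give L₁ + 10·log₁₀ N, so require 10·log₁₀ N ≥ 99.7 − 85.5 = 14.2 dB.
N ≥ 10^(14.2/10) = 26.303, so N = 27.

27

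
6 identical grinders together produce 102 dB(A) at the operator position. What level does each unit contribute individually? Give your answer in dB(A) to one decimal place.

6 equal contributions raise the level by 10·log₁₀ 6 = 7.782 dB, so each unit alone gives 102 − 7.782.

94.2 dB(A)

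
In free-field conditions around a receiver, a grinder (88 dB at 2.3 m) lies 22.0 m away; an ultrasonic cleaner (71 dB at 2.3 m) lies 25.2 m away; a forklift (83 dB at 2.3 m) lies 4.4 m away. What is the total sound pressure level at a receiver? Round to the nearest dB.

78 dB

Apply inverse-square spreading to bring every level to the receiver, then sum 10^(L/10).
grinder: 88 − 20·log₁₀(22.0/2.3) = 88 − 19.61 = 68.39 dB.
ultrasonic cleaner: 71 − 20·log₁₀(25.2/2.3) = 71 − 20.79 = 50.21 dB.
forklift: 83 − 20·log₁₀(4.4/2.3) = 83 − 5.63 = 77.37 dB.
Σ 10^(L/10) = 6.152e+07 → L_total = 10·log₁₀(6.152e+07) = 77.89 dB.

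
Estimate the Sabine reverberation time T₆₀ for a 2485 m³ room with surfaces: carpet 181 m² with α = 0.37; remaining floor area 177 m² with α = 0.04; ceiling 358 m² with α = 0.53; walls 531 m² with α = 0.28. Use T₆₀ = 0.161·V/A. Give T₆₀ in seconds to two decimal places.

Total absorption A = 181·0.37 + 177·0.04 + 358·0.53 + 531·0.28 = 412.47 m² sabins.
T₆₀ = 0.161·V/A = 0.161·2485/412.47 = 0.970 s.

0.97 s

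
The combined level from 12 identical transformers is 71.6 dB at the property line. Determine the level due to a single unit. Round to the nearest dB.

61 dB

12 equal contributions raise the level by 10·log₁₀ 12 = 10.792 dB, so each unit alone gives 71.6 − 10.792.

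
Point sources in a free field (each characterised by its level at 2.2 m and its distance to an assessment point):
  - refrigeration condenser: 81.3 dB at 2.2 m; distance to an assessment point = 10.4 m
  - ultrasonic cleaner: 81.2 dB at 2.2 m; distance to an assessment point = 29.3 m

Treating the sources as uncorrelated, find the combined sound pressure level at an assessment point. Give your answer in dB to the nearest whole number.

68 dB

First find each source's level at the receiver (point-source: −20·log₁₀(r/r_ref)), then combine on an intensity basis.
refrigeration condenser: 81.3 − 20·log₁₀(10.4/2.2) = 81.3 − 13.49 = 67.81 dB.
ultrasonic cleaner: 81.2 − 20·log₁₀(29.3/2.2) = 81.2 − 22.49 = 58.71 dB.
Σ 10^(L/10) = 6.780e+06 → L_total = 10·log₁₀(6.780e+06) = 68.31 dB.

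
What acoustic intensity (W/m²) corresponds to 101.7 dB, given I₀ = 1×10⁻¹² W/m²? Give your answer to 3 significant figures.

0.0148 W/m²

I = I₀·10^(L/10) = 10⁻¹² × 10^(101.7/10) = 10^(-1.830).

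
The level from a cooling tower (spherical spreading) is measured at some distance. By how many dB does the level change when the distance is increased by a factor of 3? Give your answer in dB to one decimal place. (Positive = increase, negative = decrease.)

Point-source spreading: ΔL = −20·log₁₀(r₂/r₁).
ΔL = −20·log₁₀(3) = -9.54 dB.

-9.5 dB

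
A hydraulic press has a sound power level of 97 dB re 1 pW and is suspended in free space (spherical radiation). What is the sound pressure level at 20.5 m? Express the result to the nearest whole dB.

Free-field spherical radiation: L_p = L_w − 10·log₁₀(4π·r²), r = 20.5 m.
4π·r² = 5281 m², 10·log₁₀ of that is 37.227 dB.
L_p = 97 − 37.227 = 59.77 dB.

60 dB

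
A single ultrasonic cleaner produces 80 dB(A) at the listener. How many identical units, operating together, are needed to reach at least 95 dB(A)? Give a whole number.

32

The shortfall is 95 − 80 = 15.0 dB, and N units add 10·log₁₀ N, so need 10·log₁₀ N ≥ 15.0.
N ≥ 10^(15.0/10) = 31.623, so N = 32.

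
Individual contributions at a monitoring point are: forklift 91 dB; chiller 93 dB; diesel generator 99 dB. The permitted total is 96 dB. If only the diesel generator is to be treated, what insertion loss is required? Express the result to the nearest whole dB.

10 dB

Everything except the diesel generator sums to 10^(91/10) + 10^(93/10) = 3.254e+09 in linear terms, 95.12 dB.
The limit corresponds to 10^(96/10) = 3.981e+09; subtracting the fixed part leaves 7.269e+08 for the diesel generator, i.e. 88.61 dB.
So the diesel generator must be reduced from 99 to 88.61 dB: IL = 10.39 dB.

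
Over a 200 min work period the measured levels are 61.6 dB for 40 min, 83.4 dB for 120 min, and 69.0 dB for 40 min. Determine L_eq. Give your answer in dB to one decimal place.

Weight each interval's intensity by its duration and average over T = 200 min:
Σ tᵢ·10^(Lᵢ/10) = 40·10^(61.6/10) + 120·10^(83.4/10) + 40·10^(69.0/10) = 2.663e+10.
L_eq = 10·log₁₀(2.663e+10/200) = 81.24 dB.

81.2 dB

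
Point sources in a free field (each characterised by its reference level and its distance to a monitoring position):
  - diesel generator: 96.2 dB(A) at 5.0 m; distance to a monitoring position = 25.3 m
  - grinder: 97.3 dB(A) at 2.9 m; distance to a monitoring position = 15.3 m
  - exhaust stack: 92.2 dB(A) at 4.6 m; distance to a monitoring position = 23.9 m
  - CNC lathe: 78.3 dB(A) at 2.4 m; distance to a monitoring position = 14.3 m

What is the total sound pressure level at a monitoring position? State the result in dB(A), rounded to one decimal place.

Propagate each source to the receiver with L = L_ref − 20·log₁₀(r/r_ref), then add intensities.
diesel generator: 96.2 − 20·log₁₀(25.3/5.0) = 96.2 − 14.08 = 82.12 dB(A).
grinder: 97.3 − 20·log₁₀(15.3/2.9) = 97.3 − 14.45 = 82.85 dB(A).
exhaust stack: 92.2 − 20·log₁₀(23.9/4.6) = 92.2 − 14.31 = 77.89 dB(A).
CNC lathe: 78.3 − 20·log₁₀(14.3/2.4) = 78.3 − 15.50 = 62.80 dB(A).
Σ 10^(L/10) = 4.191e+08 → L_total = 10·log₁₀(4.191e+08) = 86.22 dB(A).

86.2 dB(A)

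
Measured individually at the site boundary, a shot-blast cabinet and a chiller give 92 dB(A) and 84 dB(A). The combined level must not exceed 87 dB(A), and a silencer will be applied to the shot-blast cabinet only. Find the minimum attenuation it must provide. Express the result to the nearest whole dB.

8 dB

Fixed contribution from the other source: Σ 10^(L/10) = 10^(84/10) = 2.512e+08 (84.00 dB(A)).
To meet 87 dB(A) overall, the treated shot-blast cabinet may contribute at most 10^(87/10) − 2.512e+08 = 2.500e+08, i.e. 83.98 dB(A).
So the shot-blast cabinet must be reduced from 92 to 83.98 dB(A): IL = 8.02 dB.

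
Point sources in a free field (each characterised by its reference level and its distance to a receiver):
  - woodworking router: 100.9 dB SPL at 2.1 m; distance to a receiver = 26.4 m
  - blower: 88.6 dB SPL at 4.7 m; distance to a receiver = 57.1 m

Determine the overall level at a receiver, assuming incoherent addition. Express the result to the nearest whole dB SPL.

79 dB SPL

Apply inverse-square spreading to bring every level to the receiver, then sum 10^(L/10).
woodworking router: 100.9 − 20·log₁₀(26.4/2.1) = 100.9 − 21.99 = 78.91 dB SPL.
blower: 88.6 − 20·log₁₀(57.1/4.7) = 88.6 − 21.69 = 66.91 dB SPL.
Σ 10^(L/10) = 8.275e+07 → L_total = 10·log₁₀(8.275e+07) = 79.18 dB SPL.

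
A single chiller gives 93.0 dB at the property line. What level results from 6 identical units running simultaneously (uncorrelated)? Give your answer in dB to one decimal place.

L_total = L₁ + 10·log₁₀ N for N identical incoherent sources.
L_total = 93.0 + 10·log₁₀(6) = 93.0 + 7.782 = 100.78 dB.

100.8 dB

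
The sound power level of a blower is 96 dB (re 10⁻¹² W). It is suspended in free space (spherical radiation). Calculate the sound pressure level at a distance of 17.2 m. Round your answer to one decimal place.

Free-field spherical radiation: L_p = L_w − 10·log₁₀(4π·r²), r = 17.2 m.
4π·r² = 3718 m², 10·log₁₀ of that is 35.703 dB.
L_p = 96 − 35.703 = 60.30 dB.

60.3 dB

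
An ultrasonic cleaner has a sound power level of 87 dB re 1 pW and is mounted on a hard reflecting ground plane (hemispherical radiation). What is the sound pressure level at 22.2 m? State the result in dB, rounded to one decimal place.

L_p = L_w − 10·log₁₀(2π·r²) with r = 22.2 m.
2π·r² = 3097 m², 10·log₁₀ of that is 34.909 dB.
L_p = 87 − 34.909 = 52.09 dB.

52.1 dB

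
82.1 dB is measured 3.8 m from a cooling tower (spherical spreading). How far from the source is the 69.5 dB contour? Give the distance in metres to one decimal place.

For a point source L₁ − L₂ = 20·log₁₀(r₂/r₁), so r₂ = r₁·10^((L₁−L₂)/20).
r₂ = 3.8·10^((82.1−69.5)/20) = 3.8·10^(12.6/20) = 16.21 m.

16.2 m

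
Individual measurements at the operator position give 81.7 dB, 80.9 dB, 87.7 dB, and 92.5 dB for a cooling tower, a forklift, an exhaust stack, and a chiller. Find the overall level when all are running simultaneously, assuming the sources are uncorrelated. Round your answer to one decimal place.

94.2 dB

For uncorrelated sources the intensities add, so convert each level to linear form, sum, and take 10·log₁₀ of the total.
Σ 10^(L/10) = 10^(81.7/10) + 10^(80.9/10) + 10^(87.7/10) + 10^(92.5/10) = 2.638e+09.
L_total = 10·log₁₀(2.638e+09) = 94.21 dB.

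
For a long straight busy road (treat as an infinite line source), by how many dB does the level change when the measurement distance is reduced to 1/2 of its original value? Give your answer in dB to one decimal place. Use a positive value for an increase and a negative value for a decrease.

A line source loses 3 dB per doubling of distance; generally ΔL = −10·log₁₀(r₂/r₁).
ΔL = −10·log₁₀(0.5) = +3.01 dB.

+3.0 dB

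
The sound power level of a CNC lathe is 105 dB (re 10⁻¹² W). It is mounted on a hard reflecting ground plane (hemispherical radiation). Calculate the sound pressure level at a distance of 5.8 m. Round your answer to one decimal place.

L_p = L_w − 10·log₁₀(2π·r²) with r = 5.8 m.
2π·r² = 211.4 m², 10·log₁₀ of that is 23.250 dB.
L_p = 105 − 23.250 = 81.75 dB.

81.7 dB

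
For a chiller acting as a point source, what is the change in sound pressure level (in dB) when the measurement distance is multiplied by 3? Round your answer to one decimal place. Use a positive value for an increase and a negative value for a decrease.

-9.5 dB

A point source loses 6 dB per doubling of distance; generally ΔL = −20·log₁₀(r₂/r₁).
ΔL = −20·log₁₀(3) = -9.54 dB.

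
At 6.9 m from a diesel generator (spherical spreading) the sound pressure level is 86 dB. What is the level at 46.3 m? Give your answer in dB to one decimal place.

69.5 dB

Point-source attenuation: ΔL = 20·log₁₀(r₂/r₁) = 20·log₁₀(46.3/6.9) = 16.535 dB.
L₂ = 86 − 20·log₁₀(46.3/6.9) = 86 − 16.535 = 69.47 dB.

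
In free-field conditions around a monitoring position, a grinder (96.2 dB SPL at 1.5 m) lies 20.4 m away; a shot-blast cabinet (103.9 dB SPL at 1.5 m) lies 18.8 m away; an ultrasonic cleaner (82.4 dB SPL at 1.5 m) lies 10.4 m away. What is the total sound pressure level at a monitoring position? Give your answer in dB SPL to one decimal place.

82.6 dB SPL

First find each source's level at the receiver (point-source: −20·log₁₀(r/r_ref)), then combine on an intensity basis.
grinder: 96.2 − 20·log₁₀(20.4/1.5) = 96.2 − 22.67 = 73.53 dB SPL.
shot-blast cabinet: 103.9 − 20·log₁₀(18.8/1.5) = 103.9 − 21.96 = 81.94 dB SPL.
ultrasonic cleaner: 82.4 − 20·log₁₀(10.4/1.5) = 82.4 − 16.82 = 65.58 dB SPL.
Σ 10^(L/10) = 1.824e+08 → L_total = 10·log₁₀(1.824e+08) = 82.61 dB SPL.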